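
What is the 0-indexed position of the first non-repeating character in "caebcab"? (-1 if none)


Input: caebcab
Character frequencies:
  'a': 2
  'b': 2
  'c': 2
  'e': 1
Scanning left to right for freq == 1:
  Position 0 ('c'): freq=2, skip
  Position 1 ('a'): freq=2, skip
  Position 2 ('e'): unique! => answer = 2

2


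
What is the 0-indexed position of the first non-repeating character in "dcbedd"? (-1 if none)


Input: dcbedd
Character frequencies:
  'b': 1
  'c': 1
  'd': 3
  'e': 1
Scanning left to right for freq == 1:
  Position 0 ('d'): freq=3, skip
  Position 1 ('c'): unique! => answer = 1

1


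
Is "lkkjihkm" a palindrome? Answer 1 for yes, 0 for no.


Input: lkkjihkm
Reversed: mkhijkkl
  Compare pos 0 ('l') with pos 7 ('m'): MISMATCH
  Compare pos 1 ('k') with pos 6 ('k'): match
  Compare pos 2 ('k') with pos 5 ('h'): MISMATCH
  Compare pos 3 ('j') with pos 4 ('i'): MISMATCH
Result: not a palindrome

0


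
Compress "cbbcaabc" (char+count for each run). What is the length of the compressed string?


Input: cbbcaabc
Runs:
  'c' x 1 => "c1"
  'b' x 2 => "b2"
  'c' x 1 => "c1"
  'a' x 2 => "a2"
  'b' x 1 => "b1"
  'c' x 1 => "c1"
Compressed: "c1b2c1a2b1c1"
Compressed length: 12

12


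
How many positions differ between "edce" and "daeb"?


Comparing "edce" and "daeb" position by position:
  Position 0: 'e' vs 'd' => DIFFER
  Position 1: 'd' vs 'a' => DIFFER
  Position 2: 'c' vs 'e' => DIFFER
  Position 3: 'e' vs 'b' => DIFFER
Positions that differ: 4

4


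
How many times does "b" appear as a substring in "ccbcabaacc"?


Searching for "b" in "ccbcabaacc"
Scanning each position:
  Position 0: "c" => no
  Position 1: "c" => no
  Position 2: "b" => MATCH
  Position 3: "c" => no
  Position 4: "a" => no
  Position 5: "b" => MATCH
  Position 6: "a" => no
  Position 7: "a" => no
  Position 8: "c" => no
  Position 9: "c" => no
Total occurrences: 2

2


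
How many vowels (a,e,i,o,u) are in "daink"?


Input: daink
Checking each character:
  'd' at position 0: consonant
  'a' at position 1: vowel (running total: 1)
  'i' at position 2: vowel (running total: 2)
  'n' at position 3: consonant
  'k' at position 4: consonant
Total vowels: 2

2


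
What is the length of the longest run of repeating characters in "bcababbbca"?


Input: "bcababbbca"
Scanning for longest run:
  Position 1 ('c'): new char, reset run to 1
  Position 2 ('a'): new char, reset run to 1
  Position 3 ('b'): new char, reset run to 1
  Position 4 ('a'): new char, reset run to 1
  Position 5 ('b'): new char, reset run to 1
  Position 6 ('b'): continues run of 'b', length=2
  Position 7 ('b'): continues run of 'b', length=3
  Position 8 ('c'): new char, reset run to 1
  Position 9 ('a'): new char, reset run to 1
Longest run: 'b' with length 3

3


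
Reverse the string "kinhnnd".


Input: kinhnnd
Reading characters right to left:
  Position 6: 'd'
  Position 5: 'n'
  Position 4: 'n'
  Position 3: 'h'
  Position 2: 'n'
  Position 1: 'i'
  Position 0: 'k'
Reversed: dnnhnik

dnnhnik


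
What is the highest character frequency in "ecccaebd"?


Input: ecccaebd
Character counts:
  'a': 1
  'b': 1
  'c': 3
  'd': 1
  'e': 2
Maximum frequency: 3

3


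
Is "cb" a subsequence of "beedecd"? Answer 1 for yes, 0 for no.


Check if "cb" is a subsequence of "beedecd"
Greedy scan:
  Position 0 ('b'): no match needed
  Position 1 ('e'): no match needed
  Position 2 ('e'): no match needed
  Position 3 ('d'): no match needed
  Position 4 ('e'): no match needed
  Position 5 ('c'): matches sub[0] = 'c'
  Position 6 ('d'): no match needed
Only matched 1/2 characters => not a subsequence

0


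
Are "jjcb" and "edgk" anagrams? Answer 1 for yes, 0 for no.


Strings: "jjcb", "edgk"
Sorted first:  bcjj
Sorted second: degk
Differ at position 0: 'b' vs 'd' => not anagrams

0


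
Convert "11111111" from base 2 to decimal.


Input: "11111111" in base 2
Positional expansion:
  Digit '1' (value 1) x 2^7 = 128
  Digit '1' (value 1) x 2^6 = 64
  Digit '1' (value 1) x 2^5 = 32
  Digit '1' (value 1) x 2^4 = 16
  Digit '1' (value 1) x 2^3 = 8
  Digit '1' (value 1) x 2^2 = 4
  Digit '1' (value 1) x 2^1 = 2
  Digit '1' (value 1) x 2^0 = 1
Sum = 255

255


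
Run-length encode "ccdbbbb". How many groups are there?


Input: ccdbbbb
Scanning for consecutive runs:
  Group 1: 'c' x 2 (positions 0-1)
  Group 2: 'd' x 1 (positions 2-2)
  Group 3: 'b' x 4 (positions 3-6)
Total groups: 3

3


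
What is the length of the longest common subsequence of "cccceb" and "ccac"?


LCS of "cccceb" and "ccac"
DP table:
           c    c    a    c
      0    0    0    0    0
  c   0    1    1    1    1
  c   0    1    2    2    2
  c   0    1    2    2    3
  c   0    1    2    2    3
  e   0    1    2    2    3
  b   0    1    2    2    3
LCS length = dp[6][4] = 3

3


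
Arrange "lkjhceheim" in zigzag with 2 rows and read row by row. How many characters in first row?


Zigzag "lkjhceheim" into 2 rows:
Placing characters:
  'l' => row 0
  'k' => row 1
  'j' => row 0
  'h' => row 1
  'c' => row 0
  'e' => row 1
  'h' => row 0
  'e' => row 1
  'i' => row 0
  'm' => row 1
Rows:
  Row 0: "ljchi"
  Row 1: "kheem"
First row length: 5

5


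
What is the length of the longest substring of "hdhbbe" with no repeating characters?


Input: "hdhbbe"
Sliding window (track last position of each char):
  Position 0 ('h'): window [0,0] length 1 -- new best
  Position 1 ('d'): window [0,1] length 2 -- new best
  Position 2 ('h'): repeat (last at 0), move window start to 1
  Position 2 ('h'): window [1,2] length 2
  Position 3 ('b'): window [1,3] length 3 -- new best
  Position 4 ('b'): repeat (last at 3), move window start to 4
  Position 4 ('b'): window [4,4] length 1
  Position 5 ('e'): window [4,5] length 2
Longest substring with no repeats: "dhb" with length 3

3


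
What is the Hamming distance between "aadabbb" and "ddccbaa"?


Comparing "aadabbb" and "ddccbaa" position by position:
  Position 0: 'a' vs 'd' => differ
  Position 1: 'a' vs 'd' => differ
  Position 2: 'd' vs 'c' => differ
  Position 3: 'a' vs 'c' => differ
  Position 4: 'b' vs 'b' => same
  Position 5: 'b' vs 'a' => differ
  Position 6: 'b' vs 'a' => differ
Total differences (Hamming distance): 6

6


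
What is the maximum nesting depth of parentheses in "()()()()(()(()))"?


Input: "()()()()(()(()))"
Tracking depth:
  Position 0 '(': depth becomes 1
  Position 1 ')': depth becomes 0
  Position 2 '(': depth becomes 1
  Position 3 ')': depth becomes 0
  Position 4 '(': depth becomes 1
  Position 5 ')': depth becomes 0
  Position 6 '(': depth becomes 1
  Position 7 ')': depth becomes 0
  Position 8 '(': depth becomes 1
  Position 9 '(': depth becomes 2
  Position 10 ')': depth becomes 1
  Position 11 '(': depth becomes 2
  Position 12 '(': depth becomes 3
  Position 13 ')': depth becomes 2
  Position 14 ')': depth becomes 1
  Position 15 ')': depth becomes 0
Maximum depth reached: 3

3


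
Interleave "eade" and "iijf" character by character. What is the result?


Interleaving "eade" and "iijf":
  Position 0: 'e' from first, 'i' from second => "ei"
  Position 1: 'a' from first, 'i' from second => "ai"
  Position 2: 'd' from first, 'j' from second => "dj"
  Position 3: 'e' from first, 'f' from second => "ef"
Result: eiaidjef

eiaidjef


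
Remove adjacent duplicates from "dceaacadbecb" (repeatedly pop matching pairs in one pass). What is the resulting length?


Input: dceaacadbecb
Stack-based adjacent duplicate removal:
  Read 'd': push. Stack: d
  Read 'c': push. Stack: dc
  Read 'e': push. Stack: dce
  Read 'a': push. Stack: dcea
  Read 'a': matches stack top 'a' => pop. Stack: dce
  Read 'c': push. Stack: dcec
  Read 'a': push. Stack: dceca
  Read 'd': push. Stack: dcecad
  Read 'b': push. Stack: dcecadb
  Read 'e': push. Stack: dcecadbe
  Read 'c': push. Stack: dcecadbec
  Read 'b': push. Stack: dcecadbecb
Final stack: "dcecadbecb" (length 10)

10


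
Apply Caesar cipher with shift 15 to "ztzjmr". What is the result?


Caesar cipher: shift "ztzjmr" by 15
  'z' (pos 25) + 15 = pos 14 = 'o'
  't' (pos 19) + 15 = pos 8 = 'i'
  'z' (pos 25) + 15 = pos 14 = 'o'
  'j' (pos 9) + 15 = pos 24 = 'y'
  'm' (pos 12) + 15 = pos 1 = 'b'
  'r' (pos 17) + 15 = pos 6 = 'g'
Result: oioybg

oioybg


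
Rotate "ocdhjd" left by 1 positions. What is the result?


Input: "ocdhjd", rotate left by 1
First 1 characters: "o"
Remaining characters: "cdhjd"
Concatenate remaining + first: "cdhjd" + "o" = "cdhjdo"

cdhjdo


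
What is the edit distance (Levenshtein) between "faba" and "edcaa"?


Computing edit distance: "faba" -> "edcaa"
DP table:
           e    d    c    a    a
      0    1    2    3    4    5
  f   1    1    2    3    4    5
  a   2    2    2    3    3    4
  b   3    3    3    3    4    4
  a   4    4    4    4    3    4
Edit distance = dp[4][5] = 4

4


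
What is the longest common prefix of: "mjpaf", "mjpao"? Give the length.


Words: mjpaf, mjpao
  Position 0: all 'm' => match
  Position 1: all 'j' => match
  Position 2: all 'p' => match
  Position 3: all 'a' => match
  Position 4: ('f', 'o') => mismatch, stop
LCP = "mjpa" (length 4)

4


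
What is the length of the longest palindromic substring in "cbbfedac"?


Input: "cbbfedac"
Checking substrings for palindromes:
  [1:3] "bb" (len 2) => palindrome
Longest palindromic substring: "bb" with length 2

2


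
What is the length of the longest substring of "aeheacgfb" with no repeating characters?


Input: "aeheacgfb"
Sliding window (track last position of each char):
  Position 0 ('a'): window [0,0] length 1 -- new best
  Position 1 ('e'): window [0,1] length 2 -- new best
  Position 2 ('h'): window [0,2] length 3 -- new best
  Position 3 ('e'): repeat (last at 1), move window start to 2
  Position 3 ('e'): window [2,3] length 2
  Position 4 ('a'): window [2,4] length 3
  Position 5 ('c'): window [2,5] length 4 -- new best
  Position 6 ('g'): window [2,6] length 5 -- new best
  Position 7 ('f'): window [2,7] length 6 -- new best
  Position 8 ('b'): window [2,8] length 7 -- new best
Longest substring with no repeats: "heacgfb" with length 7

7


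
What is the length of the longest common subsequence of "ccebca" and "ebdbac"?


LCS of "ccebca" and "ebdbac"
DP table:
           e    b    d    b    a    c
      0    0    0    0    0    0    0
  c   0    0    0    0    0    0    1
  c   0    0    0    0    0    0    1
  e   0    1    1    1    1    1    1
  b   0    1    2    2    2    2    2
  c   0    1    2    2    2    2    3
  a   0    1    2    2    2    3    3
LCS length = dp[6][6] = 3

3


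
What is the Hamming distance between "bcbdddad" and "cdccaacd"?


Comparing "bcbdddad" and "cdccaacd" position by position:
  Position 0: 'b' vs 'c' => differ
  Position 1: 'c' vs 'd' => differ
  Position 2: 'b' vs 'c' => differ
  Position 3: 'd' vs 'c' => differ
  Position 4: 'd' vs 'a' => differ
  Position 5: 'd' vs 'a' => differ
  Position 6: 'a' vs 'c' => differ
  Position 7: 'd' vs 'd' => same
Total differences (Hamming distance): 7

7


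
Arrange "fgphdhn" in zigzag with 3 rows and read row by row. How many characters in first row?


Zigzag "fgphdhn" into 3 rows:
Placing characters:
  'f' => row 0
  'g' => row 1
  'p' => row 2
  'h' => row 1
  'd' => row 0
  'h' => row 1
  'n' => row 2
Rows:
  Row 0: "fd"
  Row 1: "ghh"
  Row 2: "pn"
First row length: 2

2


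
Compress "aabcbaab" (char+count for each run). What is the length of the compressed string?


Input: aabcbaab
Runs:
  'a' x 2 => "a2"
  'b' x 1 => "b1"
  'c' x 1 => "c1"
  'b' x 1 => "b1"
  'a' x 2 => "a2"
  'b' x 1 => "b1"
Compressed: "a2b1c1b1a2b1"
Compressed length: 12

12


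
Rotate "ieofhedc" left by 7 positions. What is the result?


Input: "ieofhedc", rotate left by 7
First 7 characters: "ieofhed"
Remaining characters: "c"
Concatenate remaining + first: "c" + "ieofhed" = "cieofhed"

cieofhed


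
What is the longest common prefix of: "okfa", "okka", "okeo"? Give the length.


Words: okfa, okka, okeo
  Position 0: all 'o' => match
  Position 1: all 'k' => match
  Position 2: ('f', 'k', 'e') => mismatch, stop
LCP = "ok" (length 2)

2


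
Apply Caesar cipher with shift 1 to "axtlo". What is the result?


Caesar cipher: shift "axtlo" by 1
  'a' (pos 0) + 1 = pos 1 = 'b'
  'x' (pos 23) + 1 = pos 24 = 'y'
  't' (pos 19) + 1 = pos 20 = 'u'
  'l' (pos 11) + 1 = pos 12 = 'm'
  'o' (pos 14) + 1 = pos 15 = 'p'
Result: byump

byump


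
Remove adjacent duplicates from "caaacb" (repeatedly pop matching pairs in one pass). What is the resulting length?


Input: caaacb
Stack-based adjacent duplicate removal:
  Read 'c': push. Stack: c
  Read 'a': push. Stack: ca
  Read 'a': matches stack top 'a' => pop. Stack: c
  Read 'a': push. Stack: ca
  Read 'c': push. Stack: cac
  Read 'b': push. Stack: cacb
Final stack: "cacb" (length 4)

4


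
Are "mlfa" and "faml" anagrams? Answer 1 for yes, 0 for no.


Strings: "mlfa", "faml"
Sorted first:  aflm
Sorted second: aflm
Sorted forms match => anagrams

1


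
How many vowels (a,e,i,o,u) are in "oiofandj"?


Input: oiofandj
Checking each character:
  'o' at position 0: vowel (running total: 1)
  'i' at position 1: vowel (running total: 2)
  'o' at position 2: vowel (running total: 3)
  'f' at position 3: consonant
  'a' at position 4: vowel (running total: 4)
  'n' at position 5: consonant
  'd' at position 6: consonant
  'j' at position 7: consonant
Total vowels: 4

4


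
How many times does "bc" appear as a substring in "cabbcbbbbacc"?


Searching for "bc" in "cabbcbbbbacc"
Scanning each position:
  Position 0: "ca" => no
  Position 1: "ab" => no
  Position 2: "bb" => no
  Position 3: "bc" => MATCH
  Position 4: "cb" => no
  Position 5: "bb" => no
  Position 6: "bb" => no
  Position 7: "bb" => no
  Position 8: "ba" => no
  Position 9: "ac" => no
  Position 10: "cc" => no
Total occurrences: 1

1


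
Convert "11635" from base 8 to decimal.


Input: "11635" in base 8
Positional expansion:
  Digit '1' (value 1) x 8^4 = 4096
  Digit '1' (value 1) x 8^3 = 512
  Digit '6' (value 6) x 8^2 = 384
  Digit '3' (value 3) x 8^1 = 24
  Digit '5' (value 5) x 8^0 = 5
Sum = 5021

5021


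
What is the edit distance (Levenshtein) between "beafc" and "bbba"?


Computing edit distance: "beafc" -> "bbba"
DP table:
           b    b    b    a
      0    1    2    3    4
  b   1    0    1    2    3
  e   2    1    1    2    3
  a   3    2    2    2    2
  f   4    3    3    3    3
  c   5    4    4    4    4
Edit distance = dp[5][4] = 4

4


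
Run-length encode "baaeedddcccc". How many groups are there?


Input: baaeedddcccc
Scanning for consecutive runs:
  Group 1: 'b' x 1 (positions 0-0)
  Group 2: 'a' x 2 (positions 1-2)
  Group 3: 'e' x 2 (positions 3-4)
  Group 4: 'd' x 3 (positions 5-7)
  Group 5: 'c' x 4 (positions 8-11)
Total groups: 5

5


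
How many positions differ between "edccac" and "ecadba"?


Comparing "edccac" and "ecadba" position by position:
  Position 0: 'e' vs 'e' => same
  Position 1: 'd' vs 'c' => DIFFER
  Position 2: 'c' vs 'a' => DIFFER
  Position 3: 'c' vs 'd' => DIFFER
  Position 4: 'a' vs 'b' => DIFFER
  Position 5: 'c' vs 'a' => DIFFER
Positions that differ: 5

5


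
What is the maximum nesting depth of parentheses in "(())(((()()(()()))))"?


Input: "(())(((()()(()()))))"
Tracking depth:
  Position 0 '(': depth becomes 1
  Position 1 '(': depth becomes 2
  Position 2 ')': depth becomes 1
  Position 3 ')': depth becomes 0
  Position 4 '(': depth becomes 1
  Position 5 '(': depth becomes 2
  Position 6 '(': depth becomes 3
  Position 7 '(': depth becomes 4
  Position 8 ')': depth becomes 3
  Position 9 '(': depth becomes 4
  Position 10 ')': depth becomes 3
  Position 11 '(': depth becomes 4
  Position 12 '(': depth becomes 5
  Position 13 ')': depth becomes 4
  Position 14 '(': depth becomes 5
  Position 15 ')': depth becomes 4
  Position 16 ')': depth becomes 3
  Position 17 ')': depth becomes 2
  Position 18 ')': depth becomes 1
  Position 19 ')': depth becomes 0
Maximum depth reached: 5

5


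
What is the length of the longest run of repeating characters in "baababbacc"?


Input: "baababbacc"
Scanning for longest run:
  Position 1 ('a'): new char, reset run to 1
  Position 2 ('a'): continues run of 'a', length=2
  Position 3 ('b'): new char, reset run to 1
  Position 4 ('a'): new char, reset run to 1
  Position 5 ('b'): new char, reset run to 1
  Position 6 ('b'): continues run of 'b', length=2
  Position 7 ('a'): new char, reset run to 1
  Position 8 ('c'): new char, reset run to 1
  Position 9 ('c'): continues run of 'c', length=2
Longest run: 'a' with length 2

2


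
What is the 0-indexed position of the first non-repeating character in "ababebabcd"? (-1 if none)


Input: ababebabcd
Character frequencies:
  'a': 3
  'b': 4
  'c': 1
  'd': 1
  'e': 1
Scanning left to right for freq == 1:
  Position 0 ('a'): freq=3, skip
  Position 1 ('b'): freq=4, skip
  Position 2 ('a'): freq=3, skip
  Position 3 ('b'): freq=4, skip
  Position 4 ('e'): unique! => answer = 4

4


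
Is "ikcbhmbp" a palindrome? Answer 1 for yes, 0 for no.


Input: ikcbhmbp
Reversed: pbmhbcki
  Compare pos 0 ('i') with pos 7 ('p'): MISMATCH
  Compare pos 1 ('k') with pos 6 ('b'): MISMATCH
  Compare pos 2 ('c') with pos 5 ('m'): MISMATCH
  Compare pos 3 ('b') with pos 4 ('h'): MISMATCH
Result: not a palindrome

0


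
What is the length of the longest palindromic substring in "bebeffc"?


Input: "bebeffc"
Checking substrings for palindromes:
  [0:3] "beb" (len 3) => palindrome
  [1:4] "ebe" (len 3) => palindrome
  [4:6] "ff" (len 2) => palindrome
Longest palindromic substring: "beb" with length 3

3


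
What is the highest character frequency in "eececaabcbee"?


Input: eececaabcbee
Character counts:
  'a': 2
  'b': 2
  'c': 3
  'e': 5
Maximum frequency: 5

5


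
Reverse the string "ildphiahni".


Input: ildphiahni
Reading characters right to left:
  Position 9: 'i'
  Position 8: 'n'
  Position 7: 'h'
  Position 6: 'a'
  Position 5: 'i'
  Position 4: 'h'
  Position 3: 'p'
  Position 2: 'd'
  Position 1: 'l'
  Position 0: 'i'
Reversed: inhaihpdli

inhaihpdli


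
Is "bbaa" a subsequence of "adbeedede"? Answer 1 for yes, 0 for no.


Check if "bbaa" is a subsequence of "adbeedede"
Greedy scan:
  Position 0 ('a'): no match needed
  Position 1 ('d'): no match needed
  Position 2 ('b'): matches sub[0] = 'b'
  Position 3 ('e'): no match needed
  Position 4 ('e'): no match needed
  Position 5 ('d'): no match needed
  Position 6 ('e'): no match needed
  Position 7 ('d'): no match needed
  Position 8 ('e'): no match needed
Only matched 1/4 characters => not a subsequence

0


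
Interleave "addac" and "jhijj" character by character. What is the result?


Interleaving "addac" and "jhijj":
  Position 0: 'a' from first, 'j' from second => "aj"
  Position 1: 'd' from first, 'h' from second => "dh"
  Position 2: 'd' from first, 'i' from second => "di"
  Position 3: 'a' from first, 'j' from second => "aj"
  Position 4: 'c' from first, 'j' from second => "cj"
Result: ajdhdiajcj

ajdhdiajcj


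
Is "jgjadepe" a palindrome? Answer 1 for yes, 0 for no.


Input: jgjadepe
Reversed: epedajgj
  Compare pos 0 ('j') with pos 7 ('e'): MISMATCH
  Compare pos 1 ('g') with pos 6 ('p'): MISMATCH
  Compare pos 2 ('j') with pos 5 ('e'): MISMATCH
  Compare pos 3 ('a') with pos 4 ('d'): MISMATCH
Result: not a palindrome

0


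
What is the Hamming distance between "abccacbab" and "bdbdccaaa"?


Comparing "abccacbab" and "bdbdccaaa" position by position:
  Position 0: 'a' vs 'b' => differ
  Position 1: 'b' vs 'd' => differ
  Position 2: 'c' vs 'b' => differ
  Position 3: 'c' vs 'd' => differ
  Position 4: 'a' vs 'c' => differ
  Position 5: 'c' vs 'c' => same
  Position 6: 'b' vs 'a' => differ
  Position 7: 'a' vs 'a' => same
  Position 8: 'b' vs 'a' => differ
Total differences (Hamming distance): 7

7


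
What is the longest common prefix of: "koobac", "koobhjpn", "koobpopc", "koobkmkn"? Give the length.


Words: koobac, koobhjpn, koobpopc, koobkmkn
  Position 0: all 'k' => match
  Position 1: all 'o' => match
  Position 2: all 'o' => match
  Position 3: all 'b' => match
  Position 4: ('a', 'h', 'p', 'k') => mismatch, stop
LCP = "koob" (length 4)

4


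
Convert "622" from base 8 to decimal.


Input: "622" in base 8
Positional expansion:
  Digit '6' (value 6) x 8^2 = 384
  Digit '2' (value 2) x 8^1 = 16
  Digit '2' (value 2) x 8^0 = 2
Sum = 402

402


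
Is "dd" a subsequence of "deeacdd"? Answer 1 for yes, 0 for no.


Check if "dd" is a subsequence of "deeacdd"
Greedy scan:
  Position 0 ('d'): matches sub[0] = 'd'
  Position 1 ('e'): no match needed
  Position 2 ('e'): no match needed
  Position 3 ('a'): no match needed
  Position 4 ('c'): no match needed
  Position 5 ('d'): matches sub[1] = 'd'
  Position 6 ('d'): no match needed
All 2 characters matched => is a subsequence

1


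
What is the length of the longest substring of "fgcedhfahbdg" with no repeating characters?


Input: "fgcedhfahbdg"
Sliding window (track last position of each char):
  Position 0 ('f'): window [0,0] length 1 -- new best
  Position 1 ('g'): window [0,1] length 2 -- new best
  Position 2 ('c'): window [0,2] length 3 -- new best
  Position 3 ('e'): window [0,3] length 4 -- new best
  Position 4 ('d'): window [0,4] length 5 -- new best
  Position 5 ('h'): window [0,5] length 6 -- new best
  Position 6 ('f'): repeat (last at 0), move window start to 1
  Position 6 ('f'): window [1,6] length 6
  Position 7 ('a'): window [1,7] length 7 -- new best
  Position 8 ('h'): repeat (last at 5), move window start to 6
  Position 8 ('h'): window [6,8] length 3
  Position 9 ('b'): window [6,9] length 4
  Position 10 ('d'): window [6,10] length 5
  Position 11 ('g'): window [6,11] length 6
Longest substring with no repeats: "gcedhfa" with length 7

7


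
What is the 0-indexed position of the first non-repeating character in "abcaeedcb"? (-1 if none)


Input: abcaeedcb
Character frequencies:
  'a': 2
  'b': 2
  'c': 2
  'd': 1
  'e': 2
Scanning left to right for freq == 1:
  Position 0 ('a'): freq=2, skip
  Position 1 ('b'): freq=2, skip
  Position 2 ('c'): freq=2, skip
  Position 3 ('a'): freq=2, skip
  Position 4 ('e'): freq=2, skip
  Position 5 ('e'): freq=2, skip
  Position 6 ('d'): unique! => answer = 6

6


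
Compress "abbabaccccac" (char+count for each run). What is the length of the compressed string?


Input: abbabaccccac
Runs:
  'a' x 1 => "a1"
  'b' x 2 => "b2"
  'a' x 1 => "a1"
  'b' x 1 => "b1"
  'a' x 1 => "a1"
  'c' x 4 => "c4"
  'a' x 1 => "a1"
  'c' x 1 => "c1"
Compressed: "a1b2a1b1a1c4a1c1"
Compressed length: 16

16


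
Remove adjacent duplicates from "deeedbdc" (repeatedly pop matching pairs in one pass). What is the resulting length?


Input: deeedbdc
Stack-based adjacent duplicate removal:
  Read 'd': push. Stack: d
  Read 'e': push. Stack: de
  Read 'e': matches stack top 'e' => pop. Stack: d
  Read 'e': push. Stack: de
  Read 'd': push. Stack: ded
  Read 'b': push. Stack: dedb
  Read 'd': push. Stack: dedbd
  Read 'c': push. Stack: dedbdc
Final stack: "dedbdc" (length 6)

6


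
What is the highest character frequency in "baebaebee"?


Input: baebaebee
Character counts:
  'a': 2
  'b': 3
  'e': 4
Maximum frequency: 4

4


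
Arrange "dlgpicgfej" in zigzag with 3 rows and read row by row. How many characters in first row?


Zigzag "dlgpicgfej" into 3 rows:
Placing characters:
  'd' => row 0
  'l' => row 1
  'g' => row 2
  'p' => row 1
  'i' => row 0
  'c' => row 1
  'g' => row 2
  'f' => row 1
  'e' => row 0
  'j' => row 1
Rows:
  Row 0: "die"
  Row 1: "lpcfj"
  Row 2: "gg"
First row length: 3

3


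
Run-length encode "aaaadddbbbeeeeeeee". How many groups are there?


Input: aaaadddbbbeeeeeeee
Scanning for consecutive runs:
  Group 1: 'a' x 4 (positions 0-3)
  Group 2: 'd' x 3 (positions 4-6)
  Group 3: 'b' x 3 (positions 7-9)
  Group 4: 'e' x 8 (positions 10-17)
Total groups: 4

4


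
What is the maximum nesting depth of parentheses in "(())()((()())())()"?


Input: "(())()((()())())()"
Tracking depth:
  Position 0 '(': depth becomes 1
  Position 1 '(': depth becomes 2
  Position 2 ')': depth becomes 1
  Position 3 ')': depth becomes 0
  Position 4 '(': depth becomes 1
  Position 5 ')': depth becomes 0
  Position 6 '(': depth becomes 1
  Position 7 '(': depth becomes 2
  Position 8 '(': depth becomes 3
  Position 9 ')': depth becomes 2
  Position 10 '(': depth becomes 3
  Position 11 ')': depth becomes 2
  Position 12 ')': depth becomes 1
  Position 13 '(': depth becomes 2
  Position 14 ')': depth becomes 1
  Position 15 ')': depth becomes 0
  Position 16 '(': depth becomes 1
  Position 17 ')': depth becomes 0
Maximum depth reached: 3

3


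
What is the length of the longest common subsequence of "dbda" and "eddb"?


LCS of "dbda" and "eddb"
DP table:
           e    d    d    b
      0    0    0    0    0
  d   0    0    1    1    1
  b   0    0    1    1    2
  d   0    0    1    2    2
  a   0    0    1    2    2
LCS length = dp[4][4] = 2

2


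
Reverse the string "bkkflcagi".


Input: bkkflcagi
Reading characters right to left:
  Position 8: 'i'
  Position 7: 'g'
  Position 6: 'a'
  Position 5: 'c'
  Position 4: 'l'
  Position 3: 'f'
  Position 2: 'k'
  Position 1: 'k'
  Position 0: 'b'
Reversed: igaclfkkb

igaclfkkb


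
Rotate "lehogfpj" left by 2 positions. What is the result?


Input: "lehogfpj", rotate left by 2
First 2 characters: "le"
Remaining characters: "hogfpj"
Concatenate remaining + first: "hogfpj" + "le" = "hogfpjle"

hogfpjle


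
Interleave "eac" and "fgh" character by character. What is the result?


Interleaving "eac" and "fgh":
  Position 0: 'e' from first, 'f' from second => "ef"
  Position 1: 'a' from first, 'g' from second => "ag"
  Position 2: 'c' from first, 'h' from second => "ch"
Result: efagch

efagch


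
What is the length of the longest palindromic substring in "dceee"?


Input: "dceee"
Checking substrings for palindromes:
  [2:5] "eee" (len 3) => palindrome
  [2:4] "ee" (len 2) => palindrome
  [3:5] "ee" (len 2) => palindrome
Longest palindromic substring: "eee" with length 3

3


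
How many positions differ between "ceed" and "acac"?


Comparing "ceed" and "acac" position by position:
  Position 0: 'c' vs 'a' => DIFFER
  Position 1: 'e' vs 'c' => DIFFER
  Position 2: 'e' vs 'a' => DIFFER
  Position 3: 'd' vs 'c' => DIFFER
Positions that differ: 4

4


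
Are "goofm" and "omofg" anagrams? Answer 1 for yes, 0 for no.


Strings: "goofm", "omofg"
Sorted first:  fgmoo
Sorted second: fgmoo
Sorted forms match => anagrams

1


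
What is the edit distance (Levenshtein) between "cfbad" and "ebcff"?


Computing edit distance: "cfbad" -> "ebcff"
DP table:
           e    b    c    f    f
      0    1    2    3    4    5
  c   1    1    2    2    3    4
  f   2    2    2    3    2    3
  b   3    3    2    3    3    3
  a   4    4    3    3    4    4
  d   5    5    4    4    4    5
Edit distance = dp[5][5] = 5

5


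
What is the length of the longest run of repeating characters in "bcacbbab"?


Input: "bcacbbab"
Scanning for longest run:
  Position 1 ('c'): new char, reset run to 1
  Position 2 ('a'): new char, reset run to 1
  Position 3 ('c'): new char, reset run to 1
  Position 4 ('b'): new char, reset run to 1
  Position 5 ('b'): continues run of 'b', length=2
  Position 6 ('a'): new char, reset run to 1
  Position 7 ('b'): new char, reset run to 1
Longest run: 'b' with length 2

2


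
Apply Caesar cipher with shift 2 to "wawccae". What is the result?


Caesar cipher: shift "wawccae" by 2
  'w' (pos 22) + 2 = pos 24 = 'y'
  'a' (pos 0) + 2 = pos 2 = 'c'
  'w' (pos 22) + 2 = pos 24 = 'y'
  'c' (pos 2) + 2 = pos 4 = 'e'
  'c' (pos 2) + 2 = pos 4 = 'e'
  'a' (pos 0) + 2 = pos 2 = 'c'
  'e' (pos 4) + 2 = pos 6 = 'g'
Result: ycyeecg

ycyeecg


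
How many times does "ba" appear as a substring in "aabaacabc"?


Searching for "ba" in "aabaacabc"
Scanning each position:
  Position 0: "aa" => no
  Position 1: "ab" => no
  Position 2: "ba" => MATCH
  Position 3: "aa" => no
  Position 4: "ac" => no
  Position 5: "ca" => no
  Position 6: "ab" => no
  Position 7: "bc" => no
Total occurrences: 1

1


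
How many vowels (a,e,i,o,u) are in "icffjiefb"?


Input: icffjiefb
Checking each character:
  'i' at position 0: vowel (running total: 1)
  'c' at position 1: consonant
  'f' at position 2: consonant
  'f' at position 3: consonant
  'j' at position 4: consonant
  'i' at position 5: vowel (running total: 2)
  'e' at position 6: vowel (running total: 3)
  'f' at position 7: consonant
  'b' at position 8: consonant
Total vowels: 3

3


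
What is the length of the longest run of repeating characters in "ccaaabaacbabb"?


Input: "ccaaabaacbabb"
Scanning for longest run:
  Position 1 ('c'): continues run of 'c', length=2
  Position 2 ('a'): new char, reset run to 1
  Position 3 ('a'): continues run of 'a', length=2
  Position 4 ('a'): continues run of 'a', length=3
  Position 5 ('b'): new char, reset run to 1
  Position 6 ('a'): new char, reset run to 1
  Position 7 ('a'): continues run of 'a', length=2
  Position 8 ('c'): new char, reset run to 1
  Position 9 ('b'): new char, reset run to 1
  Position 10 ('a'): new char, reset run to 1
  Position 11 ('b'): new char, reset run to 1
  Position 12 ('b'): continues run of 'b', length=2
Longest run: 'a' with length 3

3


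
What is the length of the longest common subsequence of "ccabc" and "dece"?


LCS of "ccabc" and "dece"
DP table:
           d    e    c    e
      0    0    0    0    0
  c   0    0    0    1    1
  c   0    0    0    1    1
  a   0    0    0    1    1
  b   0    0    0    1    1
  c   0    0    0    1    1
LCS length = dp[5][4] = 1

1


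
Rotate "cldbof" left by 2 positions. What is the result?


Input: "cldbof", rotate left by 2
First 2 characters: "cl"
Remaining characters: "dbof"
Concatenate remaining + first: "dbof" + "cl" = "dbofcl"

dbofcl


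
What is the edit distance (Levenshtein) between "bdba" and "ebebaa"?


Computing edit distance: "bdba" -> "ebebaa"
DP table:
           e    b    e    b    a    a
      0    1    2    3    4    5    6
  b   1    1    1    2    3    4    5
  d   2    2    2    2    3    4    5
  b   3    3    2    3    2    3    4
  a   4    4    3    3    3    2    3
Edit distance = dp[4][6] = 3

3


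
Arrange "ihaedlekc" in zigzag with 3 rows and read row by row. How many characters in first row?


Zigzag "ihaedlekc" into 3 rows:
Placing characters:
  'i' => row 0
  'h' => row 1
  'a' => row 2
  'e' => row 1
  'd' => row 0
  'l' => row 1
  'e' => row 2
  'k' => row 1
  'c' => row 0
Rows:
  Row 0: "idc"
  Row 1: "helk"
  Row 2: "ae"
First row length: 3

3


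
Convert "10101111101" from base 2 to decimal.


Input: "10101111101" in base 2
Positional expansion:
  Digit '1' (value 1) x 2^10 = 1024
  Digit '0' (value 0) x 2^9 = 0
  Digit '1' (value 1) x 2^8 = 256
  Digit '0' (value 0) x 2^7 = 0
  Digit '1' (value 1) x 2^6 = 64
  Digit '1' (value 1) x 2^5 = 32
  Digit '1' (value 1) x 2^4 = 16
  Digit '1' (value 1) x 2^3 = 8
  Digit '1' (value 1) x 2^2 = 4
  Digit '0' (value 0) x 2^1 = 0
  Digit '1' (value 1) x 2^0 = 1
Sum = 1405

1405


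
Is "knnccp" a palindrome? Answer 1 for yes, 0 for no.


Input: knnccp
Reversed: pccnnk
  Compare pos 0 ('k') with pos 5 ('p'): MISMATCH
  Compare pos 1 ('n') with pos 4 ('c'): MISMATCH
  Compare pos 2 ('n') with pos 3 ('c'): MISMATCH
Result: not a palindrome

0


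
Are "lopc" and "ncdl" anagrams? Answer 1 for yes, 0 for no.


Strings: "lopc", "ncdl"
Sorted first:  clop
Sorted second: cdln
Differ at position 1: 'l' vs 'd' => not anagrams

0


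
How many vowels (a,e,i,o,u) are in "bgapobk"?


Input: bgapobk
Checking each character:
  'b' at position 0: consonant
  'g' at position 1: consonant
  'a' at position 2: vowel (running total: 1)
  'p' at position 3: consonant
  'o' at position 4: vowel (running total: 2)
  'b' at position 5: consonant
  'k' at position 6: consonant
Total vowels: 2

2


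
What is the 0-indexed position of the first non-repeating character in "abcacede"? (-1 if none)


Input: abcacede
Character frequencies:
  'a': 2
  'b': 1
  'c': 2
  'd': 1
  'e': 2
Scanning left to right for freq == 1:
  Position 0 ('a'): freq=2, skip
  Position 1 ('b'): unique! => answer = 1

1


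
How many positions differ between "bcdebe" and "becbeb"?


Comparing "bcdebe" and "becbeb" position by position:
  Position 0: 'b' vs 'b' => same
  Position 1: 'c' vs 'e' => DIFFER
  Position 2: 'd' vs 'c' => DIFFER
  Position 3: 'e' vs 'b' => DIFFER
  Position 4: 'b' vs 'e' => DIFFER
  Position 5: 'e' vs 'b' => DIFFER
Positions that differ: 5

5


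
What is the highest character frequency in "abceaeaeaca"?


Input: abceaeaeaca
Character counts:
  'a': 5
  'b': 1
  'c': 2
  'e': 3
Maximum frequency: 5

5


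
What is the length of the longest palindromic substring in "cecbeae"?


Input: "cecbeae"
Checking substrings for palindromes:
  [0:3] "cec" (len 3) => palindrome
  [4:7] "eae" (len 3) => palindrome
Longest palindromic substring: "cec" with length 3

3


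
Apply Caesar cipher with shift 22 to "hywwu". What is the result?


Caesar cipher: shift "hywwu" by 22
  'h' (pos 7) + 22 = pos 3 = 'd'
  'y' (pos 24) + 22 = pos 20 = 'u'
  'w' (pos 22) + 22 = pos 18 = 's'
  'w' (pos 22) + 22 = pos 18 = 's'
  'u' (pos 20) + 22 = pos 16 = 'q'
Result: dussq

dussq


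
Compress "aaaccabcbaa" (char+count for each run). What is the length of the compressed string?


Input: aaaccabcbaa
Runs:
  'a' x 3 => "a3"
  'c' x 2 => "c2"
  'a' x 1 => "a1"
  'b' x 1 => "b1"
  'c' x 1 => "c1"
  'b' x 1 => "b1"
  'a' x 2 => "a2"
Compressed: "a3c2a1b1c1b1a2"
Compressed length: 14

14


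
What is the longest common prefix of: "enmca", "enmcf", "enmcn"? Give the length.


Words: enmca, enmcf, enmcn
  Position 0: all 'e' => match
  Position 1: all 'n' => match
  Position 2: all 'm' => match
  Position 3: all 'c' => match
  Position 4: ('a', 'f', 'n') => mismatch, stop
LCP = "enmc" (length 4)

4


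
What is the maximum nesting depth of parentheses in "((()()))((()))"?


Input: "((()()))((()))"
Tracking depth:
  Position 0 '(': depth becomes 1
  Position 1 '(': depth becomes 2
  Position 2 '(': depth becomes 3
  Position 3 ')': depth becomes 2
  Position 4 '(': depth becomes 3
  Position 5 ')': depth becomes 2
  Position 6 ')': depth becomes 1
  Position 7 ')': depth becomes 0
  Position 8 '(': depth becomes 1
  Position 9 '(': depth becomes 2
  Position 10 '(': depth becomes 3
  Position 11 ')': depth becomes 2
  Position 12 ')': depth becomes 1
  Position 13 ')': depth becomes 0
Maximum depth reached: 3

3


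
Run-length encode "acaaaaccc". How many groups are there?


Input: acaaaaccc
Scanning for consecutive runs:
  Group 1: 'a' x 1 (positions 0-0)
  Group 2: 'c' x 1 (positions 1-1)
  Group 3: 'a' x 4 (positions 2-5)
  Group 4: 'c' x 3 (positions 6-8)
Total groups: 4

4


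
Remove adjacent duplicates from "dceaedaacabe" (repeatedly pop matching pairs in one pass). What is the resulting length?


Input: dceaedaacabe
Stack-based adjacent duplicate removal:
  Read 'd': push. Stack: d
  Read 'c': push. Stack: dc
  Read 'e': push. Stack: dce
  Read 'a': push. Stack: dcea
  Read 'e': push. Stack: dceae
  Read 'd': push. Stack: dceaed
  Read 'a': push. Stack: dceaeda
  Read 'a': matches stack top 'a' => pop. Stack: dceaed
  Read 'c': push. Stack: dceaedc
  Read 'a': push. Stack: dceaedca
  Read 'b': push. Stack: dceaedcab
  Read 'e': push. Stack: dceaedcabe
Final stack: "dceaedcabe" (length 10)

10


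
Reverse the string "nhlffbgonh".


Input: nhlffbgonh
Reading characters right to left:
  Position 9: 'h'
  Position 8: 'n'
  Position 7: 'o'
  Position 6: 'g'
  Position 5: 'b'
  Position 4: 'f'
  Position 3: 'f'
  Position 2: 'l'
  Position 1: 'h'
  Position 0: 'n'
Reversed: hnogbfflhn

hnogbfflhn


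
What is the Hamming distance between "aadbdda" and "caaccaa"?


Comparing "aadbdda" and "caaccaa" position by position:
  Position 0: 'a' vs 'c' => differ
  Position 1: 'a' vs 'a' => same
  Position 2: 'd' vs 'a' => differ
  Position 3: 'b' vs 'c' => differ
  Position 4: 'd' vs 'c' => differ
  Position 5: 'd' vs 'a' => differ
  Position 6: 'a' vs 'a' => same
Total differences (Hamming distance): 5

5


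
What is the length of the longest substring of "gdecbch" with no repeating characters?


Input: "gdecbch"
Sliding window (track last position of each char):
  Position 0 ('g'): window [0,0] length 1 -- new best
  Position 1 ('d'): window [0,1] length 2 -- new best
  Position 2 ('e'): window [0,2] length 3 -- new best
  Position 3 ('c'): window [0,3] length 4 -- new best
  Position 4 ('b'): window [0,4] length 5 -- new best
  Position 5 ('c'): repeat (last at 3), move window start to 4
  Position 5 ('c'): window [4,5] length 2
  Position 6 ('h'): window [4,6] length 3
Longest substring with no repeats: "gdecb" with length 5

5


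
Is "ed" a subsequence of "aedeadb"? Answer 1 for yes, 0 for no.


Check if "ed" is a subsequence of "aedeadb"
Greedy scan:
  Position 0 ('a'): no match needed
  Position 1 ('e'): matches sub[0] = 'e'
  Position 2 ('d'): matches sub[1] = 'd'
  Position 3 ('e'): no match needed
  Position 4 ('a'): no match needed
  Position 5 ('d'): no match needed
  Position 6 ('b'): no match needed
All 2 characters matched => is a subsequence

1


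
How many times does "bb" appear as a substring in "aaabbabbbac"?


Searching for "bb" in "aaabbabbbac"
Scanning each position:
  Position 0: "aa" => no
  Position 1: "aa" => no
  Position 2: "ab" => no
  Position 3: "bb" => MATCH
  Position 4: "ba" => no
  Position 5: "ab" => no
  Position 6: "bb" => MATCH
  Position 7: "bb" => MATCH
  Position 8: "ba" => no
  Position 9: "ac" => no
Total occurrences: 3

3


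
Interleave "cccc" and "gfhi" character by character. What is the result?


Interleaving "cccc" and "gfhi":
  Position 0: 'c' from first, 'g' from second => "cg"
  Position 1: 'c' from first, 'f' from second => "cf"
  Position 2: 'c' from first, 'h' from second => "ch"
  Position 3: 'c' from first, 'i' from second => "ci"
Result: cgcfchci

cgcfchci


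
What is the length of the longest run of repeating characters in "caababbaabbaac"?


Input: "caababbaabbaac"
Scanning for longest run:
  Position 1 ('a'): new char, reset run to 1
  Position 2 ('a'): continues run of 'a', length=2
  Position 3 ('b'): new char, reset run to 1
  Position 4 ('a'): new char, reset run to 1
  Position 5 ('b'): new char, reset run to 1
  Position 6 ('b'): continues run of 'b', length=2
  Position 7 ('a'): new char, reset run to 1
  Position 8 ('a'): continues run of 'a', length=2
  Position 9 ('b'): new char, reset run to 1
  Position 10 ('b'): continues run of 'b', length=2
  Position 11 ('a'): new char, reset run to 1
  Position 12 ('a'): continues run of 'a', length=2
  Position 13 ('c'): new char, reset run to 1
Longest run: 'a' with length 2

2


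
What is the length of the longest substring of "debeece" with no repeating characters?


Input: "debeece"
Sliding window (track last position of each char):
  Position 0 ('d'): window [0,0] length 1 -- new best
  Position 1 ('e'): window [0,1] length 2 -- new best
  Position 2 ('b'): window [0,2] length 3 -- new best
  Position 3 ('e'): repeat (last at 1), move window start to 2
  Position 3 ('e'): window [2,3] length 2
  Position 4 ('e'): repeat (last at 3), move window start to 4
  Position 4 ('e'): window [4,4] length 1
  Position 5 ('c'): window [4,5] length 2
  Position 6 ('e'): repeat (last at 4), move window start to 5
  Position 6 ('e'): window [5,6] length 2
Longest substring with no repeats: "deb" with length 3

3


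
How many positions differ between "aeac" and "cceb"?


Comparing "aeac" and "cceb" position by position:
  Position 0: 'a' vs 'c' => DIFFER
  Position 1: 'e' vs 'c' => DIFFER
  Position 2: 'a' vs 'e' => DIFFER
  Position 3: 'c' vs 'b' => DIFFER
Positions that differ: 4

4
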